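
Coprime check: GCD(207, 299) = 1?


Euclidean algorithm:
299 = 1 * 207 + 92
207 = 2 * 92 + 23
92 = 4 * 23 + 0
GCD(207, 299) = 23

No, not coprime (GCD = 23)


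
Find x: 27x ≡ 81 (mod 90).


GCD(27, 90) = 9 divides 81
Divide: 3x ≡ 9 (mod 10)
x ≡ 3 (mod 10)


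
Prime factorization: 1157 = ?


1157 / 13 = 89
89 / 89 = 1
1157 = 13 × 89


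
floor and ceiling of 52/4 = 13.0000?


52/4 = 13.0000
floor = 13
ceil = 13

floor = 13, ceil = 13


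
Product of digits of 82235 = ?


8 × 2 × 2 × 3 × 5 = 480


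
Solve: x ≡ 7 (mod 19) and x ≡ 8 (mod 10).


M = 19*10 = 190
M1 = M/19 = 10, M2 = M/10 = 19
M1^(-1) mod 19 = 2, M2^(-1) mod 10 = 9
x = 7*10*2 + 8*19*9 = 1508
1508 mod 190 = 178
Check: 178 mod 19 = 7 ✓, 178 mod 10 = 8 ✓

x ≡ 178 (mod 190)


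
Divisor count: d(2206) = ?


2206 = 2^1 × 1103^1
d(2206) = (1+1) × (1+1) = 4

4 divisors


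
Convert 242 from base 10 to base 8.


242 (base 10) = 242 (decimal)
242 (decimal) = 362 (base 8)


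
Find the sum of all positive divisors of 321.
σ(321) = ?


Divisors of 321: 1, 3, 107, 321
Sum = 1 + 3 + 107 + 321 = 432

σ(321) = 432


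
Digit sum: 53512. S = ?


5 + 3 + 5 + 1 + 2 = 16


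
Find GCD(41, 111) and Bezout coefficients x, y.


Tabular extended Euclidean (each row: r = 41*s + 111*t):
r=41, s=1, t=0
r=111, s=0, t=1
q=0: r=41, s=1, t=0   [41*(1) + 111*(0) = 41]
q=2: r=29, s=-2, t=1   [41*(-2) + 111*(1) = 29]
q=1: r=12, s=3, t=-1   [41*(3) + 111*(-1) = 12]
q=2: r=5, s=-8, t=3   [41*(-8) + 111*(3) = 5]
q=2: r=2, s=19, t=-7   [41*(19) + 111*(-7) = 2]
q=2: r=1, s=-46, t=17   [41*(-46) + 111*(17) = 1]
q=2: r=0, s=111, t=-41   [41*(111) + 111*(-41) = 0]
GCD = 1; from the row with r=1: x=-46, y=17
Check: 41*(-46) + 111*(17) = -1886 + 1887 = 1

GCD = 1, x = -46, y = 17


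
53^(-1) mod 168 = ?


Use the extended Euclidean algorithm on (168, 53); each row r = 168*s + 53*t:
r=168, s=1, t=0
r=53, s=0, t=1
q=3: r=9, s=1, t=-3   [168*(1) + 53*(-3) = 9]
q=5: r=8, s=-5, t=16   [168*(-5) + 53*(16) = 8]
q=1: r=1, s=6, t=-19   [168*(6) + 53*(-19) = 1]
q=8: r=0, s=-53, t=168   [168*(-53) + 53*(168) = 0]
GCD = 1 with t = -19, so 53*(-19) ≡ 1 (mod 168)
Inverse = -19 mod 168 = 149
Check: 53 * 149 = 7897 ≡ 1 (mod 168)

53^(-1) ≡ 149 (mod 168)


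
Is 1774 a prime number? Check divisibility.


1774 / 2 = 887 (exact division)
1774 is NOT prime.

No, 1774 is not prime


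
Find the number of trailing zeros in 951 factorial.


floor(951/5) = 190
floor(951/25) = 38
floor(951/125) = 7
floor(951/625) = 1
Total = 236

236 trailing zeros


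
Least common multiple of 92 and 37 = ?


GCD(92, 37) = 1
LCM = 92*37/1 = 3404/1 = 3404

LCM = 3404


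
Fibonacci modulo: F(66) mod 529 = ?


F(k) mod 529 for k=1..66:
1, 1, 2, 3, 5, 8, 13, 21, 34, 55, 89, 144, 233, 377, 81, 458, 10, 468, 478, 417, 366, 254, 91, 345, 436, 252, 159, 411, 41, 452, 493, 416, 380, 267, 118, 385, 503, 359, 333, 163, 496, 130, 97, 227, 324, 22, 346, 368, 185, 24, 209, 233, 442, 146, 59, 205, 264, 469, 204, 144, 348, 492, 311, 274, 56, 330
F(66) mod 529 = 330


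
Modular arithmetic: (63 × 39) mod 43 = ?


63 × 39 = 2457
2457 mod 43 = 6


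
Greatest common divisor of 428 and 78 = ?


428 = 5 * 78 + 38
78 = 2 * 38 + 2
38 = 19 * 2 + 0
GCD = 2


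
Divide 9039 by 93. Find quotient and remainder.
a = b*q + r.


9039 = 93 * 97 + 18
Check: 9021 + 18 = 9039

q = 97, r = 18


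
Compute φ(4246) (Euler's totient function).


4246 = 2 × 11 × 193
Prime factors: 2, 11, 193
φ(4246) = 4246 × (1-1/2) × (1-1/11) × (1-1/193)
= 4246 × 1/2 × 10/11 × 192/193 = 1920

φ(4246) = 1920


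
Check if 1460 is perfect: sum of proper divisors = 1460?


Proper divisors of 1460: 1, 2, 4, 5, 10, 20, 73, 146, 292, 365, 730
Sum = 1 + 2 + 4 + 5 + 10 + 20 + 73 + 146 + 292 + 365 + 730 = 1648

No, 1460 is not perfect (1648 ≠ 1460)


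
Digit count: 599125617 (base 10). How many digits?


599125617 has 9 digits in base 10
floor(log10(599125617)) + 1 = floor(8.7775) + 1 = 9

9 digits (base 10)


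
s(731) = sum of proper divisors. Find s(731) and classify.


Proper divisors: 1, 17, 43
Sum = 1 + 17 + 43 = 61
61 < 731 → deficient

s(731) = 61 (deficient)


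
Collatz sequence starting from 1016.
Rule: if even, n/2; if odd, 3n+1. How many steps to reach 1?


1016 → 508 → 254 → 127 → 382 → 191 → 574 → 287 → 862 → 431 → 1294 → 647 → 1942 → 971 → 2914 → 1457 → 4372 → 2186 → 1093 → 3280 → 1640 → 820 → 410 → 205 → 616 → 308 → 154 → 77 → 232 → 116 → 58 → 29 → 88 → 44 → 22 → 11 → 34 → 17 → 52 → 26 → 13 → 40 → 20 → 10 → 5 → 16 → 8 → 4 → 2 → 1
Total steps = 49

49 steps


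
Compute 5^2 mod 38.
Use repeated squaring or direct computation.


5^1 mod 38 = 5
5^2 mod 38 = 25


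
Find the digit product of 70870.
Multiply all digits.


7 × 0 × 8 × 7 × 0 = 0


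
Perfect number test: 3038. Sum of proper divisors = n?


Proper divisors of 3038: 1, 2, 7, 14, 31, 49, 62, 98, 217, 434, 1519
Sum = 1 + 2 + 7 + 14 + 31 + 49 + 62 + 98 + 217 + 434 + 1519 = 2434

No, 3038 is not perfect (2434 ≠ 3038)


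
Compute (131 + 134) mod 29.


131 + 134 = 265
265 mod 29 = 4


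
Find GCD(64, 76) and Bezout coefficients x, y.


Tabular extended Euclidean (each row: r = 64*s + 76*t):
r=64, s=1, t=0
r=76, s=0, t=1
q=0: r=64, s=1, t=0   [64*(1) + 76*(0) = 64]
q=1: r=12, s=-1, t=1   [64*(-1) + 76*(1) = 12]
q=5: r=4, s=6, t=-5   [64*(6) + 76*(-5) = 4]
q=3: r=0, s=-19, t=16   [64*(-19) + 76*(16) = 0]
GCD = 4; from the row with r=4: x=6, y=-5
Check: 64*(6) + 76*(-5) = 384 - 380 = 4

GCD = 4, x = 6, y = -5


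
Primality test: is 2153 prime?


Check divisors up to sqrt(2153) = 46.4004
No divisors found.
2153 is prime.

Yes, 2153 is prime


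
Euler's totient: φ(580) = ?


580 = 2^2 × 5 × 29
Prime factors: 2, 5, 29
φ(580) = 580 × (1-1/2) × (1-1/5) × (1-1/29)
= 580 × 1/2 × 4/5 × 28/29 = 224

φ(580) = 224


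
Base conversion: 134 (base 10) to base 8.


134 (base 10) = 134 (decimal)
134 (decimal) = 206 (base 8)


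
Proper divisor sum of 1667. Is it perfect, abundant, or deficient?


Proper divisors: 1
Sum = 1 = 1
1 < 1667 → deficient

s(1667) = 1 (deficient)


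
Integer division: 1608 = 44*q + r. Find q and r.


1608 = 44 * 36 + 24
Check: 1584 + 24 = 1608

q = 36, r = 24


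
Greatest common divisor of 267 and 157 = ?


267 = 1 * 157 + 110
157 = 1 * 110 + 47
110 = 2 * 47 + 16
47 = 2 * 16 + 15
16 = 1 * 15 + 1
15 = 15 * 1 + 0
GCD = 1


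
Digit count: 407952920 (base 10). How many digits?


407952920 has 9 digits in base 10
floor(log10(407952920)) + 1 = floor(8.6106) + 1 = 9

9 digits (base 10)


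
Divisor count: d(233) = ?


233 = 233^1
d(233) = (1+1) = 2

2 divisors


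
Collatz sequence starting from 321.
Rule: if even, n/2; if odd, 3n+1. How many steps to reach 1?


321 → 964 → 482 → 241 → 724 → 362 → 181 → 544 → 272 → 136 → 68 → 34 → 17 → 52 → 26 → 13 → 40 → 20 → 10 → 5 → 16 → 8 → 4 → 2 → 1
Total steps = 24

24 steps


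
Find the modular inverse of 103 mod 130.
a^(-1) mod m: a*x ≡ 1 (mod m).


Use the extended Euclidean algorithm on (130, 103); each row r = 130*s + 103*t:
r=130, s=1, t=0
r=103, s=0, t=1
q=1: r=27, s=1, t=-1   [130*(1) + 103*(-1) = 27]
q=3: r=22, s=-3, t=4   [130*(-3) + 103*(4) = 22]
q=1: r=5, s=4, t=-5   [130*(4) + 103*(-5) = 5]
q=4: r=2, s=-19, t=24   [130*(-19) + 103*(24) = 2]
q=2: r=1, s=42, t=-53   [130*(42) + 103*(-53) = 1]
q=2: r=0, s=-103, t=130   [130*(-103) + 103*(130) = 0]
GCD = 1 with t = -53, so 103*(-53) ≡ 1 (mod 130)
Inverse = -53 mod 130 = 77
Check: 103 * 77 = 7931 ≡ 1 (mod 130)

103^(-1) ≡ 77 (mod 130)


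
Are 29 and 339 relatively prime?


Euclidean algorithm:
339 = 11 * 29 + 20
29 = 1 * 20 + 9
20 = 2 * 9 + 2
9 = 4 * 2 + 1
2 = 2 * 1 + 0
GCD(29, 339) = 1

Yes, coprime (GCD = 1)


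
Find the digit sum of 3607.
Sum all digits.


3 + 6 + 0 + 7 = 16


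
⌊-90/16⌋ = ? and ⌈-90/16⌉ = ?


-90/16 = -5.6250
floor = -6
ceil = -5

floor = -6, ceil = -5


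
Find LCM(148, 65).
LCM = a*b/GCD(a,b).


GCD(148, 65) = 1
LCM = 148*65/1 = 9620/1 = 9620

LCM = 9620


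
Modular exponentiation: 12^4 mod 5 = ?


12^1 mod 5 = 2
12^2 mod 5 = 4
12^3 mod 5 = 3
12^4 mod 5 = 1


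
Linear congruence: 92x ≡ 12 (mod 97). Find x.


GCD(92, 97) = 1, unique solution
a^(-1) mod 97 = 58
x = 58 * 12 mod 97 = 17

x ≡ 17 (mod 97)


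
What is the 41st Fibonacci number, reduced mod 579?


F(k) mod 579 for k=1..41:
1, 1, 2, 3, 5, 8, 13, 21, 34, 55, 89, 144, 233, 377, 31, 408, 439, 268, 128, 396, 524, 341, 286, 48, 334, 382, 137, 519, 77, 17, 94, 111, 205, 316, 521, 258, 200, 458, 79, 537, 37
F(41) mod 579 = 37


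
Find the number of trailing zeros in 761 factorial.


floor(761/5) = 152
floor(761/25) = 30
floor(761/125) = 6
floor(761/625) = 1
Total = 189

189 trailing zeros


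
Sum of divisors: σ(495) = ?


Divisors of 495: 1, 3, 5, 9, 11, 15, 33, 45, 55, 99, 165, 495
Sum = 1 + 3 + 5 + 9 + 11 + 15 + 33 + 45 + 55 + 99 + 165 + 495 = 936

σ(495) = 936


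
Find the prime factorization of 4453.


4453 / 61 = 73
73 / 73 = 1
4453 = 61 × 73


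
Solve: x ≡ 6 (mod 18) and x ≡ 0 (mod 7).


M = 18*7 = 126
M1 = M/18 = 7, M2 = M/7 = 18
M1^(-1) mod 18 = 13, M2^(-1) mod 7 = 2
x = 6*7*13 + 0*18*2 = 546
546 mod 126 = 42
Check: 42 mod 18 = 6 ✓, 42 mod 7 = 0 ✓

x ≡ 42 (mod 126)


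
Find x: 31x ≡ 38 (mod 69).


GCD(31, 69) = 1, unique solution
a^(-1) mod 69 = 49
x = 49 * 38 mod 69 = 68

x ≡ 68 (mod 69)


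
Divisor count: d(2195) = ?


2195 = 5^1 × 439^1
d(2195) = (1+1) × (1+1) = 4

4 divisors


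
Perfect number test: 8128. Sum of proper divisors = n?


Proper divisors of 8128: 1, 2, 4, 8, 16, 32, 64, 127, 254, 508, 1016, 2032, 4064
Sum = 1 + 2 + 4 + 8 + 16 + 32 + 64 + 127 + 254 + 508 + 1016 + 2032 + 4064 = 8128

Yes, 8128 is perfect (8128 = 8128)


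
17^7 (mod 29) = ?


17^1 mod 29 = 17
17^2 mod 29 = 28
17^3 mod 29 = 12
17^4 mod 29 = 1
17^5 mod 29 = 17
17^6 mod 29 = 28
17^7 mod 29 = 12


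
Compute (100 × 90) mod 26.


100 × 90 = 9000
9000 mod 26 = 4


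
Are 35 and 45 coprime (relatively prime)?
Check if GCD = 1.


Euclidean algorithm:
45 = 1 * 35 + 10
35 = 3 * 10 + 5
10 = 2 * 5 + 0
GCD(35, 45) = 5

No, not coprime (GCD = 5)


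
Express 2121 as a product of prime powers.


2121 / 3 = 707
707 / 7 = 101
101 / 101 = 1
2121 = 3 × 7 × 101


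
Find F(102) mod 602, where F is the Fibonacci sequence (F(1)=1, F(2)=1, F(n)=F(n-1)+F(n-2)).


F(k) mod 602 for k=1..102:
1, 1, 2, 3, 5, 8, 13, 21, 34, 55, 89, 144, 233, 377, 8, 385, 393, 176, 569, 143, 110, 253, 363, 14, 377, 391, 166, 557, 121, 76, 197, 273, 470, 141, 9, 150, 159, 309, 468, 175, 41, 216, 257, 473, 128, 601, 127, 126, 253, 379, 30, 409, 439, 246, 83, 329, 412, 139, 551, 88, 37, 125, 162, 287, 449, 134, 583, 115, 96, 211, 307, 518, 223, 139, 362, 501, 261, 160, 421, 581, 400, 379, 177, 556, 131, 85, 216, 301, 517, 216, 131, 347, 478, 223, 99, 322, 421, 141, 562, 101, 61, 162
F(102) mod 602 = 162


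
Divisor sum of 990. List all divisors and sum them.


Divisors of 990: 1, 2, 3, 5, 6, 9, 10, 11, 15, 18, 22, 30, 33, 45, 55, 66, 90, 99, 110, 165, 198, 330, 495, 990
Sum = 1 + 2 + 3 + 5 + 6 + 9 + 10 + 11 + 15 + 18 + 22 + 30 + 33 + 45 + 55 + 66 + 90 + 99 + 110 + 165 + 198 + 330 + 495 + 990 = 2808

σ(990) = 2808


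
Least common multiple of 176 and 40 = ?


GCD(176, 40) = 8
LCM = 176*40/8 = 7040/8 = 880

LCM = 880


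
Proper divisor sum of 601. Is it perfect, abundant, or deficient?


Proper divisors: 1
Sum = 1 = 1
1 < 601 → deficient

s(601) = 1 (deficient)


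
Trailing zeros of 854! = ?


floor(854/5) = 170
floor(854/25) = 34
floor(854/125) = 6
floor(854/625) = 1
Total = 211

211 trailing zeros


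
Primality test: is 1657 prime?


Check divisors up to sqrt(1657) = 40.7063
No divisors found.
1657 is prime.

Yes, 1657 is prime


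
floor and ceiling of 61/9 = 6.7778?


61/9 = 6.7778
floor = 6
ceil = 7

floor = 6, ceil = 7


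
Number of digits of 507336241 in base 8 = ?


507336241 in base 8 = 3617253061
Number of digits = 10

10 digits (base 8)


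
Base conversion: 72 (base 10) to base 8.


72 (base 10) = 72 (decimal)
72 (decimal) = 110 (base 8)


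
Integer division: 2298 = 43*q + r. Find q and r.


2298 = 43 * 53 + 19
Check: 2279 + 19 = 2298

q = 53, r = 19


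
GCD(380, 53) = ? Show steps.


380 = 7 * 53 + 9
53 = 5 * 9 + 8
9 = 1 * 8 + 1
8 = 8 * 1 + 0
GCD = 1


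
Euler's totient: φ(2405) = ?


2405 = 5 × 13 × 37
Prime factors: 5, 13, 37
φ(2405) = 2405 × (1-1/5) × (1-1/13) × (1-1/37)
= 2405 × 4/5 × 12/13 × 36/37 = 1728

φ(2405) = 1728


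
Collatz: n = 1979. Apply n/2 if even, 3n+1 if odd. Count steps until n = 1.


1979 → 5938 → 2969 → 8908 → 4454 → 2227 → 6682 → 3341 → 10024 → 5012 → 2506 → 1253 → 3760 → 1880 → 940 → 470 → 235 → 706 → 353 → 1060 → 530 → 265 → 796 → 398 → 199 → 598 → 299 → 898 → 449 → 1348 → 674 → 337 → 1012 → 506 → 253 → 760 → 380 → 190 → 95 → 286 → 143 → 430 → 215 → 646 → 323 → 970 → 485 → 1456 → 728 → 364 → 182 → 91 → 274 → 137 → 412 → 206 → 103 → 310 → 155 → 466 → 233 → 700 → 350 → 175 → 526 → 263 → 790 → 395 → 1186 → 593 → 1780 → 890 → 445 → 1336 → 668 → 334 → 167 → 502 → 251 → 754 → 377 → 1132 → 566 → 283 → 850 → 425 → 1276 → 638 → 319 → 958 → 479 → 1438 → 719 → 2158 → 1079 → 3238 → 1619 → 4858 → 2429 → 7288 → 3644 → 1822 → 911 → 2734 → 1367 → 4102 → 2051 → 6154 → 3077 → 9232 → 4616 → 2308 → 1154 → 577 → 1732 → 866 → 433 → 1300 → 650 → 325 → 976 → 488 → 244 → 122 → 61 → 184 → 92 → 46 → 23 → 70 → 35 → 106 → 53 → 160 → 80 → 40 → 20 → 10 → 5 → 16 → 8 → 4 → 2 → 1
Total steps = 143

143 steps


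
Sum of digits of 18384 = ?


1 + 8 + 3 + 8 + 4 = 24


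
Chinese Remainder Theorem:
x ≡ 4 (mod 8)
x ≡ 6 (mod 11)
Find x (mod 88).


M = 8*11 = 88
M1 = M/8 = 11, M2 = M/11 = 8
M1^(-1) mod 8 = 3, M2^(-1) mod 11 = 7
x = 4*11*3 + 6*8*7 = 468
468 mod 88 = 28
Check: 28 mod 8 = 4 ✓, 28 mod 11 = 6 ✓

x ≡ 28 (mod 88)


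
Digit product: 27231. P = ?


2 × 7 × 2 × 3 × 1 = 84


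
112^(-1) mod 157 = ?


Use the extended Euclidean algorithm on (157, 112); each row r = 157*s + 112*t:
r=157, s=1, t=0
r=112, s=0, t=1
q=1: r=45, s=1, t=-1   [157*(1) + 112*(-1) = 45]
q=2: r=22, s=-2, t=3   [157*(-2) + 112*(3) = 22]
q=2: r=1, s=5, t=-7   [157*(5) + 112*(-7) = 1]
q=22: r=0, s=-112, t=157   [157*(-112) + 112*(157) = 0]
GCD = 1 with t = -7, so 112*(-7) ≡ 1 (mod 157)
Inverse = -7 mod 157 = 150
Check: 112 * 150 = 16800 ≡ 1 (mod 157)

112^(-1) ≡ 150 (mod 157)


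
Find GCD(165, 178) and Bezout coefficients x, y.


Tabular extended Euclidean (each row: r = 165*s + 178*t):
r=165, s=1, t=0
r=178, s=0, t=1
q=0: r=165, s=1, t=0   [165*(1) + 178*(0) = 165]
q=1: r=13, s=-1, t=1   [165*(-1) + 178*(1) = 13]
q=12: r=9, s=13, t=-12   [165*(13) + 178*(-12) = 9]
q=1: r=4, s=-14, t=13   [165*(-14) + 178*(13) = 4]
q=2: r=1, s=41, t=-38   [165*(41) + 178*(-38) = 1]
q=4: r=0, s=-178, t=165   [165*(-178) + 178*(165) = 0]
GCD = 1; from the row with r=1: x=41, y=-38
Check: 165*(41) + 178*(-38) = 6765 - 6764 = 1

GCD = 1, x = 41, y = -38


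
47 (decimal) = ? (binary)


47 (base 10) = 47 (decimal)
47 (decimal) = 101111 (base 2)


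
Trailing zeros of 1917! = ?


floor(1917/5) = 383
floor(1917/25) = 76
floor(1917/125) = 15
floor(1917/625) = 3
Total = 477

477 trailing zeros


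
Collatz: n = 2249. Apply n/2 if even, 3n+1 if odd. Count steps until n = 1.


2249 → 6748 → 3374 → 1687 → 5062 → 2531 → 7594 → 3797 → 11392 → 5696 → 2848 → 1424 → 712 → 356 → 178 → 89 → 268 → 134 → 67 → 202 → 101 → 304 → 152 → 76 → 38 → 19 → 58 → 29 → 88 → 44 → 22 → 11 → 34 → 17 → 52 → 26 → 13 → 40 → 20 → 10 → 5 → 16 → 8 → 4 → 2 → 1
Total steps = 45

45 steps


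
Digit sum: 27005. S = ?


2 + 7 + 0 + 0 + 5 = 14


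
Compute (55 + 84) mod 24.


55 + 84 = 139
139 mod 24 = 19


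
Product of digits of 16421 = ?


1 × 6 × 4 × 2 × 1 = 48


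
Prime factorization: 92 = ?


92 / 2 = 46
46 / 2 = 23
23 / 23 = 1
92 = 2^2 × 23


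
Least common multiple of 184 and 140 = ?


GCD(184, 140) = 4
LCM = 184*140/4 = 25760/4 = 6440

LCM = 6440


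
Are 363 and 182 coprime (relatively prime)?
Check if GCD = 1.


Euclidean algorithm:
363 = 1 * 182 + 181
182 = 1 * 181 + 1
181 = 181 * 1 + 0
GCD(363, 182) = 1

Yes, coprime (GCD = 1)


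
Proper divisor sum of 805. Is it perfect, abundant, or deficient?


Proper divisors: 1, 5, 7, 23, 35, 115, 161
Sum = 1 + 5 + 7 + 23 + 35 + 115 + 161 = 347
347 < 805 → deficient

s(805) = 347 (deficient)


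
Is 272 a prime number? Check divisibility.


272 / 2 = 136 (exact division)
272 is NOT prime.

No, 272 is not prime


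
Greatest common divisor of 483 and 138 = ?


483 = 3 * 138 + 69
138 = 2 * 69 + 0
GCD = 69


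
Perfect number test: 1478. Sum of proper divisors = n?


Proper divisors of 1478: 1, 2, 739
Sum = 1 + 2 + 739 = 742

No, 1478 is not perfect (742 ≠ 1478)


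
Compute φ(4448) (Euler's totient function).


4448 = 2^5 × 139
Prime factors: 2, 139
φ(4448) = 4448 × (1-1/2) × (1-1/139)
= 4448 × 1/2 × 138/139 = 2208

φ(4448) = 2208


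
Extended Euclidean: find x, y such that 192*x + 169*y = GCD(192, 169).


Tabular extended Euclidean (each row: r = 192*s + 169*t):
r=192, s=1, t=0
r=169, s=0, t=1
q=1: r=23, s=1, t=-1   [192*(1) + 169*(-1) = 23]
q=7: r=8, s=-7, t=8   [192*(-7) + 169*(8) = 8]
q=2: r=7, s=15, t=-17   [192*(15) + 169*(-17) = 7]
q=1: r=1, s=-22, t=25   [192*(-22) + 169*(25) = 1]
q=7: r=0, s=169, t=-192   [192*(169) + 169*(-192) = 0]
GCD = 1; from the row with r=1: x=-22, y=25
Check: 192*(-22) + 169*(25) = -4224 + 4225 = 1

GCD = 1, x = -22, y = 25


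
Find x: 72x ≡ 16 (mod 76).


GCD(72, 76) = 4 divides 16
Divide: 18x ≡ 4 (mod 19)
x ≡ 15 (mod 19)


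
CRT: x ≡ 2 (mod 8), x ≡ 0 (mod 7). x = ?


M = 8*7 = 56
M1 = M/8 = 7, M2 = M/7 = 8
M1^(-1) mod 8 = 7, M2^(-1) mod 7 = 1
x = 2*7*7 + 0*8*1 = 98
98 mod 56 = 42
Check: 42 mod 8 = 2 ✓, 42 mod 7 = 0 ✓

x ≡ 42 (mod 56)


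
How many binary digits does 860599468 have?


860599468 in base 2 = 110011010010111011010010101100
Number of digits = 30

30 digits (base 2)


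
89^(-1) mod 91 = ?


Use the extended Euclidean algorithm on (91, 89); each row r = 91*s + 89*t:
r=91, s=1, t=0
r=89, s=0, t=1
q=1: r=2, s=1, t=-1   [91*(1) + 89*(-1) = 2]
q=44: r=1, s=-44, t=45   [91*(-44) + 89*(45) = 1]
q=2: r=0, s=89, t=-91   [91*(89) + 89*(-91) = 0]
GCD = 1 with t = 45, so 89*(45) ≡ 1 (mod 91)
Inverse = 45 mod 91 = 45
Check: 89 * 45 = 4005 ≡ 1 (mod 91)

89^(-1) ≡ 45 (mod 91)


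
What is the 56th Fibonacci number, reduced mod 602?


F(k) mod 602 for k=1..56:
1, 1, 2, 3, 5, 8, 13, 21, 34, 55, 89, 144, 233, 377, 8, 385, 393, 176, 569, 143, 110, 253, 363, 14, 377, 391, 166, 557, 121, 76, 197, 273, 470, 141, 9, 150, 159, 309, 468, 175, 41, 216, 257, 473, 128, 601, 127, 126, 253, 379, 30, 409, 439, 246, 83, 329
F(56) mod 602 = 329


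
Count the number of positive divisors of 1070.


1070 = 2^1 × 5^1 × 107^1
d(1070) = (1+1) × (1+1) × (1+1) = 8

8 divisors


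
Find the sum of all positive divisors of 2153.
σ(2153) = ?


Divisors of 2153: 1, 2153
Sum = 1 + 2153 = 2154

σ(2153) = 2154


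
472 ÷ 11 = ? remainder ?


472 = 11 * 42 + 10
Check: 462 + 10 = 472

q = 42, r = 10


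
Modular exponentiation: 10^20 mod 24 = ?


10^1 mod 24 = 10
10^2 mod 24 = 4
10^3 mod 24 = 16
10^4 mod 24 = 16
10^5 mod 24 = 16
10^6 mod 24 = 16
10^7 mod 24 = 16
10^8 mod 24 = 16
10^9 mod 24 = 16
10^10 mod 24 = 16
10^11 mod 24 = 16
10^12 mod 24 = 16
10^13 mod 24 = 16
10^14 mod 24 = 16
10^15 mod 24 = 16
10^16 mod 24 = 16
10^17 mod 24 = 16
10^18 mod 24 = 16
10^19 mod 24 = 16
10^20 mod 24 = 16


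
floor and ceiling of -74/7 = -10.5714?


-74/7 = -10.5714
floor = -11
ceil = -10

floor = -11, ceil = -10


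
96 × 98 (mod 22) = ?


96 × 98 = 9408
9408 mod 22 = 14


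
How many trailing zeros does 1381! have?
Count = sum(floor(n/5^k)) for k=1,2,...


floor(1381/5) = 276
floor(1381/25) = 55
floor(1381/125) = 11
floor(1381/625) = 2
Total = 344

344 trailing zeros


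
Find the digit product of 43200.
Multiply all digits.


4 × 3 × 2 × 0 × 0 = 0


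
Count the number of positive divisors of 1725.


1725 = 3^1 × 5^2 × 23^1
d(1725) = (1+1) × (2+1) × (1+1) = 12

12 divisors


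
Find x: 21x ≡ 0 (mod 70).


GCD(21, 70) = 7 divides 0
Divide: 3x ≡ 0 (mod 10)
x ≡ 0 (mod 10)


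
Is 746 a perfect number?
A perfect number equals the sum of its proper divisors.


Proper divisors of 746: 1, 2, 373
Sum = 1 + 2 + 373 = 376

No, 746 is not perfect (376 ≠ 746)


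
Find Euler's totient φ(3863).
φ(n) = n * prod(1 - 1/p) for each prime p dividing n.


3863 = 3863
Prime factors: 3863
φ(3863) = 3863 × (1-1/3863)
= 3863 × 3862/3863 = 3862

φ(3863) = 3862


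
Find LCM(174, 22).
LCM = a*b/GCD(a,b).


GCD(174, 22) = 2
LCM = 174*22/2 = 3828/2 = 1914

LCM = 1914


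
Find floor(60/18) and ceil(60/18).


60/18 = 3.3333
floor = 3
ceil = 4

floor = 3, ceil = 4


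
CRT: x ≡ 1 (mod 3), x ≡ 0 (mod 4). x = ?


M = 3*4 = 12
M1 = M/3 = 4, M2 = M/4 = 3
M1^(-1) mod 3 = 1, M2^(-1) mod 4 = 3
x = 1*4*1 + 0*3*3 = 4
4 mod 12 = 4
Check: 4 mod 3 = 1 ✓, 4 mod 4 = 0 ✓

x ≡ 4 (mod 12)


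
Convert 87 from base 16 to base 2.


87 (base 16) = 135 (decimal)
135 (decimal) = 10000111 (base 2)


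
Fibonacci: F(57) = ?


Sequence: 1, 1, 2, 3, 5, 8, 13, 21, 34, 55, 89, 144, 233, 377, 610, 987, 1597, 2584, 4181, 6765, 10946, 17711, 28657, 46368, 75025, 121393, 196418, 317811, 514229, 832040, 1346269, 2178309, 3524578, 5702887, 9227465, 14930352, 24157817, 39088169, 63245986, 102334155, 165580141, 267914296, 433494437, 701408733, 1134903170, 1836311903, 2971215073, 4807526976, 7778742049, 12586269025, 20365011074, 32951280099, 53316291173, 86267571272, 139583862445, 225851433717, 365435296162
F(57) = 365435296162


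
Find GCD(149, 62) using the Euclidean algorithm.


149 = 2 * 62 + 25
62 = 2 * 25 + 12
25 = 2 * 12 + 1
12 = 12 * 1 + 0
GCD = 1


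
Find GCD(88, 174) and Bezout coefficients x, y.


Tabular extended Euclidean (each row: r = 88*s + 174*t):
r=88, s=1, t=0
r=174, s=0, t=1
q=0: r=88, s=1, t=0   [88*(1) + 174*(0) = 88]
q=1: r=86, s=-1, t=1   [88*(-1) + 174*(1) = 86]
q=1: r=2, s=2, t=-1   [88*(2) + 174*(-1) = 2]
q=43: r=0, s=-87, t=44   [88*(-87) + 174*(44) = 0]
GCD = 2; from the row with r=2: x=2, y=-1
Check: 88*(2) + 174*(-1) = 176 - 174 = 2

GCD = 2, x = 2, y = -1


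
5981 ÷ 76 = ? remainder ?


5981 = 76 * 78 + 53
Check: 5928 + 53 = 5981

q = 78, r = 53


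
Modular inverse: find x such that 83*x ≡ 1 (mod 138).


Use the extended Euclidean algorithm on (138, 83); each row r = 138*s + 83*t:
r=138, s=1, t=0
r=83, s=0, t=1
q=1: r=55, s=1, t=-1   [138*(1) + 83*(-1) = 55]
q=1: r=28, s=-1, t=2   [138*(-1) + 83*(2) = 28]
q=1: r=27, s=2, t=-3   [138*(2) + 83*(-3) = 27]
q=1: r=1, s=-3, t=5   [138*(-3) + 83*(5) = 1]
q=27: r=0, s=83, t=-138   [138*(83) + 83*(-138) = 0]
GCD = 1 with t = 5, so 83*(5) ≡ 1 (mod 138)
Inverse = 5 mod 138 = 5
Check: 83 * 5 = 415 ≡ 1 (mod 138)

83^(-1) ≡ 5 (mod 138)


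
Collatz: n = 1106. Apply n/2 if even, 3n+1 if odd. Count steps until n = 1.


1106 → 553 → 1660 → 830 → 415 → 1246 → 623 → 1870 → 935 → 2806 → 1403 → 4210 → 2105 → 6316 → 3158 → 1579 → 4738 → 2369 → 7108 → 3554 → 1777 → 5332 → 2666 → 1333 → 4000 → 2000 → 1000 → 500 → 250 → 125 → 376 → 188 → 94 → 47 → 142 → 71 → 214 → 107 → 322 → 161 → 484 → 242 → 121 → 364 → 182 → 91 → 274 → 137 → 412 → 206 → 103 → 310 → 155 → 466 → 233 → 700 → 350 → 175 → 526 → 263 → 790 → 395 → 1186 → 593 → 1780 → 890 → 445 → 1336 → 668 → 334 → 167 → 502 → 251 → 754 → 377 → 1132 → 566 → 283 → 850 → 425 → 1276 → 638 → 319 → 958 → 479 → 1438 → 719 → 2158 → 1079 → 3238 → 1619 → 4858 → 2429 → 7288 → 3644 → 1822 → 911 → 2734 → 1367 → 4102 → 2051 → 6154 → 3077 → 9232 → 4616 → 2308 → 1154 → 577 → 1732 → 866 → 433 → 1300 → 650 → 325 → 976 → 488 → 244 → 122 → 61 → 184 → 92 → 46 → 23 → 70 → 35 → 106 → 53 → 160 → 80 → 40 → 20 → 10 → 5 → 16 → 8 → 4 → 2 → 1
Total steps = 137

137 steps


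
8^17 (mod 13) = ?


8^1 mod 13 = 8
8^2 mod 13 = 12
8^3 mod 13 = 5
8^4 mod 13 = 1
8^5 mod 13 = 8
8^6 mod 13 = 12
8^7 mod 13 = 5
8^8 mod 13 = 1
8^9 mod 13 = 8
8^10 mod 13 = 12
8^11 mod 13 = 5
8^12 mod 13 = 1
8^13 mod 13 = 8
8^14 mod 13 = 12
8^15 mod 13 = 5
8^16 mod 13 = 1
8^17 mod 13 = 8


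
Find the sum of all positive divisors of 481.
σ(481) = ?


Divisors of 481: 1, 13, 37, 481
Sum = 1 + 13 + 37 + 481 = 532

σ(481) = 532


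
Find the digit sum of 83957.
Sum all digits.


8 + 3 + 9 + 5 + 7 = 32


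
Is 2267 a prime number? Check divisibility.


Check divisors up to sqrt(2267) = 47.6130
No divisors found.
2267 is prime.

Yes, 2267 is prime


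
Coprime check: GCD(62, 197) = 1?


Euclidean algorithm:
197 = 3 * 62 + 11
62 = 5 * 11 + 7
11 = 1 * 7 + 4
7 = 1 * 4 + 3
4 = 1 * 3 + 1
3 = 3 * 1 + 0
GCD(62, 197) = 1

Yes, coprime (GCD = 1)


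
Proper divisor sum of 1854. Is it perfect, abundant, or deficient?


Proper divisors: 1, 2, 3, 6, 9, 18, 103, 206, 309, 618, 927
Sum = 1 + 2 + 3 + 6 + 9 + 18 + 103 + 206 + 309 + 618 + 927 = 2202
2202 > 1854 → abundant

s(1854) = 2202 (abundant)


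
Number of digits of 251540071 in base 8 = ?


251540071 in base 8 = 1677431147
Number of digits = 10

10 digits (base 8)


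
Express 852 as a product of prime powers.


852 / 2 = 426
426 / 2 = 213
213 / 3 = 71
71 / 71 = 1
852 = 2^2 × 3 × 71


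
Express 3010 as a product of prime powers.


3010 / 2 = 1505
1505 / 5 = 301
301 / 7 = 43
43 / 43 = 1
3010 = 2 × 5 × 7 × 43


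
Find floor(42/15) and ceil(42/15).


42/15 = 2.8000
floor = 2
ceil = 3

floor = 2, ceil = 3


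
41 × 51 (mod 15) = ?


41 × 51 = 2091
2091 mod 15 = 6


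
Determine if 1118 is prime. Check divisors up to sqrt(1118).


1118 / 2 = 559 (exact division)
1118 is NOT prime.

No, 1118 is not prime


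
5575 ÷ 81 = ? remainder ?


5575 = 81 * 68 + 67
Check: 5508 + 67 = 5575

q = 68, r = 67


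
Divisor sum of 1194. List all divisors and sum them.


Divisors of 1194: 1, 2, 3, 6, 199, 398, 597, 1194
Sum = 1 + 2 + 3 + 6 + 199 + 398 + 597 + 1194 = 2400

σ(1194) = 2400


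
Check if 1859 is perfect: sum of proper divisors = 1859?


Proper divisors of 1859: 1, 11, 13, 143, 169
Sum = 1 + 11 + 13 + 143 + 169 = 337

No, 1859 is not perfect (337 ≠ 1859)


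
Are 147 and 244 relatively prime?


Euclidean algorithm:
244 = 1 * 147 + 97
147 = 1 * 97 + 50
97 = 1 * 50 + 47
50 = 1 * 47 + 3
47 = 15 * 3 + 2
3 = 1 * 2 + 1
2 = 2 * 1 + 0
GCD(147, 244) = 1

Yes, coprime (GCD = 1)


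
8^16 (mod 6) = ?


8^1 mod 6 = 2
8^2 mod 6 = 4
8^3 mod 6 = 2
8^4 mod 6 = 4
8^5 mod 6 = 2
8^6 mod 6 = 4
8^7 mod 6 = 2
8^8 mod 6 = 4
8^9 mod 6 = 2
8^10 mod 6 = 4
8^11 mod 6 = 2
8^12 mod 6 = 4
8^13 mod 6 = 2
8^14 mod 6 = 4
8^15 mod 6 = 2
8^16 mod 6 = 4


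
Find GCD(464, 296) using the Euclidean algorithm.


464 = 1 * 296 + 168
296 = 1 * 168 + 128
168 = 1 * 128 + 40
128 = 3 * 40 + 8
40 = 5 * 8 + 0
GCD = 8


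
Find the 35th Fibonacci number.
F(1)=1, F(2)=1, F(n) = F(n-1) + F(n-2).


Sequence: 1, 1, 2, 3, 5, 8, 13, 21, 34, 55, 89, 144, 233, 377, 610, 987, 1597, 2584, 4181, 6765, 10946, 17711, 28657, 46368, 75025, 121393, 196418, 317811, 514229, 832040, 1346269, 2178309, 3524578, 5702887, 9227465
F(35) = 9227465


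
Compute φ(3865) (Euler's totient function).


3865 = 5 × 773
Prime factors: 5, 773
φ(3865) = 3865 × (1-1/5) × (1-1/773)
= 3865 × 4/5 × 772/773 = 3088

φ(3865) = 3088


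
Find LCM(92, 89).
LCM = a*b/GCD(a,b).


GCD(92, 89) = 1
LCM = 92*89/1 = 8188/1 = 8188

LCM = 8188


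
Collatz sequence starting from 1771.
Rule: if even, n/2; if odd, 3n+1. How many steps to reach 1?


1771 → 5314 → 2657 → 7972 → 3986 → 1993 → 5980 → 2990 → 1495 → 4486 → 2243 → 6730 → 3365 → 10096 → 5048 → 2524 → 1262 → 631 → 1894 → 947 → 2842 → 1421 → 4264 → 2132 → 1066 → 533 → 1600 → 800 → 400 → 200 → 100 → 50 → 25 → 76 → 38 → 19 → 58 → 29 → 88 → 44 → 22 → 11 → 34 → 17 → 52 → 26 → 13 → 40 → 20 → 10 → 5 → 16 → 8 → 4 → 2 → 1
Total steps = 55

55 steps


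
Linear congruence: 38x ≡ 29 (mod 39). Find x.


GCD(38, 39) = 1, unique solution
a^(-1) mod 39 = 38
x = 38 * 29 mod 39 = 10

x ≡ 10 (mod 39)


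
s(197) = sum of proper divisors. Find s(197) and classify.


Proper divisors: 1
Sum = 1 = 1
1 < 197 → deficient

s(197) = 1 (deficient)


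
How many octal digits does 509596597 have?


509596597 in base 8 = 3627751665
Number of digits = 10

10 digits (base 8)


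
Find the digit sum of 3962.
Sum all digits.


3 + 9 + 6 + 2 = 20


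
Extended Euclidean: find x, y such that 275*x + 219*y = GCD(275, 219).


Tabular extended Euclidean (each row: r = 275*s + 219*t):
r=275, s=1, t=0
r=219, s=0, t=1
q=1: r=56, s=1, t=-1   [275*(1) + 219*(-1) = 56]
q=3: r=51, s=-3, t=4   [275*(-3) + 219*(4) = 51]
q=1: r=5, s=4, t=-5   [275*(4) + 219*(-5) = 5]
q=10: r=1, s=-43, t=54   [275*(-43) + 219*(54) = 1]
q=5: r=0, s=219, t=-275   [275*(219) + 219*(-275) = 0]
GCD = 1; from the row with r=1: x=-43, y=54
Check: 275*(-43) + 219*(54) = -11825 + 11826 = 1

GCD = 1, x = -43, y = 54


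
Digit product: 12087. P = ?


1 × 2 × 0 × 8 × 7 = 0


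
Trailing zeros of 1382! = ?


floor(1382/5) = 276
floor(1382/25) = 55
floor(1382/125) = 11
floor(1382/625) = 2
Total = 344

344 trailing zeros


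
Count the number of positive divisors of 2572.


2572 = 2^2 × 643^1
d(2572) = (2+1) × (1+1) = 6

6 divisors


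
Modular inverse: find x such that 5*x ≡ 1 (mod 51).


Use the extended Euclidean algorithm on (51, 5); each row r = 51*s + 5*t:
r=51, s=1, t=0
r=5, s=0, t=1
q=10: r=1, s=1, t=-10   [51*(1) + 5*(-10) = 1]
q=5: r=0, s=-5, t=51   [51*(-5) + 5*(51) = 0]
GCD = 1 with t = -10, so 5*(-10) ≡ 1 (mod 51)
Inverse = -10 mod 51 = 41
Check: 5 * 41 = 205 ≡ 1 (mod 51)

5^(-1) ≡ 41 (mod 51)


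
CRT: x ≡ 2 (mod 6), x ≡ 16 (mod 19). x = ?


M = 6*19 = 114
M1 = M/6 = 19, M2 = M/19 = 6
M1^(-1) mod 6 = 1, M2^(-1) mod 19 = 16
x = 2*19*1 + 16*6*16 = 1574
1574 mod 114 = 92
Check: 92 mod 6 = 2 ✓, 92 mod 19 = 16 ✓

x ≡ 92 (mod 114)


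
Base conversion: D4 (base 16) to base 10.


D4 (base 16) = 212 (decimal)
212 (decimal) = 212 (base 10)


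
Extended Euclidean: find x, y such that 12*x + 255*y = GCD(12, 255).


Tabular extended Euclidean (each row: r = 12*s + 255*t):
r=12, s=1, t=0
r=255, s=0, t=1
q=0: r=12, s=1, t=0   [12*(1) + 255*(0) = 12]
q=21: r=3, s=-21, t=1   [12*(-21) + 255*(1) = 3]
q=4: r=0, s=85, t=-4   [12*(85) + 255*(-4) = 0]
GCD = 3; from the row with r=3: x=-21, y=1
Check: 12*(-21) + 255*(1) = -252 + 255 = 3

GCD = 3, x = -21, y = 1


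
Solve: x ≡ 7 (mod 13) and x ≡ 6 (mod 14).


M = 13*14 = 182
M1 = M/13 = 14, M2 = M/14 = 13
M1^(-1) mod 13 = 1, M2^(-1) mod 14 = 13
x = 7*14*1 + 6*13*13 = 1112
1112 mod 182 = 20
Check: 20 mod 13 = 7 ✓, 20 mod 14 = 6 ✓

x ≡ 20 (mod 182)


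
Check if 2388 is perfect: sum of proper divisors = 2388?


Proper divisors of 2388: 1, 2, 3, 4, 6, 12, 199, 398, 597, 796, 1194
Sum = 1 + 2 + 3 + 4 + 6 + 12 + 199 + 398 + 597 + 796 + 1194 = 3212

No, 2388 is not perfect (3212 ≠ 2388)


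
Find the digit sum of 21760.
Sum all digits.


2 + 1 + 7 + 6 + 0 = 16


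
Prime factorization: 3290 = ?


3290 / 2 = 1645
1645 / 5 = 329
329 / 7 = 47
47 / 47 = 1
3290 = 2 × 5 × 7 × 47


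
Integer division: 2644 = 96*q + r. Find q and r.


2644 = 96 * 27 + 52
Check: 2592 + 52 = 2644

q = 27, r = 52


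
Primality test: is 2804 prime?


2804 / 2 = 1402 (exact division)
2804 is NOT prime.

No, 2804 is not prime


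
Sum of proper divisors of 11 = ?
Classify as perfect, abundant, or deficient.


Proper divisors: 1
Sum = 1 = 1
1 < 11 → deficient

s(11) = 1 (deficient)


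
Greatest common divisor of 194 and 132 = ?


194 = 1 * 132 + 62
132 = 2 * 62 + 8
62 = 7 * 8 + 6
8 = 1 * 6 + 2
6 = 3 * 2 + 0
GCD = 2


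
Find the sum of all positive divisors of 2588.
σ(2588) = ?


Divisors of 2588: 1, 2, 4, 647, 1294, 2588
Sum = 1 + 2 + 4 + 647 + 1294 + 2588 = 4536

σ(2588) = 4536


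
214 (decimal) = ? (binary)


214 (base 10) = 214 (decimal)
214 (decimal) = 11010110 (base 2)


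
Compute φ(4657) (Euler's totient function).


4657 = 4657
Prime factors: 4657
φ(4657) = 4657 × (1-1/4657)
= 4657 × 4656/4657 = 4656

φ(4657) = 4656


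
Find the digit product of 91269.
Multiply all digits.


9 × 1 × 2 × 6 × 9 = 972


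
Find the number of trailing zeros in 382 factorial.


floor(382/5) = 76
floor(382/25) = 15
floor(382/125) = 3
Total = 94

94 trailing zeros


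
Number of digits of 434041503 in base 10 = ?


434041503 has 9 digits in base 10
floor(log10(434041503)) + 1 = floor(8.6375) + 1 = 9

9 digits (base 10)


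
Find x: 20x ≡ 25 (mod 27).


GCD(20, 27) = 1, unique solution
a^(-1) mod 27 = 23
x = 23 * 25 mod 27 = 8

x ≡ 8 (mod 27)


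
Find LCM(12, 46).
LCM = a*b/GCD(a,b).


GCD(12, 46) = 2
LCM = 12*46/2 = 552/2 = 276

LCM = 276


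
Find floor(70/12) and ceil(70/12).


70/12 = 5.8333
floor = 5
ceil = 6

floor = 5, ceil = 6


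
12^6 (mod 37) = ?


12^1 mod 37 = 12
12^2 mod 37 = 33
12^3 mod 37 = 26
12^4 mod 37 = 16
12^5 mod 37 = 7
12^6 mod 37 = 10


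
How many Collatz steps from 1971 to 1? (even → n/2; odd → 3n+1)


1971 → 5914 → 2957 → 8872 → 4436 → 2218 → 1109 → 3328 → 1664 → 832 → 416 → 208 → 104 → 52 → 26 → 13 → 40 → 20 → 10 → 5 → 16 → 8 → 4 → 2 → 1
Total steps = 24

24 steps


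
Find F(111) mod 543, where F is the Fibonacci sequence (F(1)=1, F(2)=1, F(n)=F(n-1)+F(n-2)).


F(k) mod 543 for k=1..111:
1, 1, 2, 3, 5, 8, 13, 21, 34, 55, 89, 144, 233, 377, 67, 444, 511, 412, 380, 249, 86, 335, 421, 213, 91, 304, 395, 156, 8, 164, 172, 336, 508, 301, 266, 24, 290, 314, 61, 375, 436, 268, 161, 429, 47, 476, 523, 456, 436, 349, 242, 48, 290, 338, 85, 423, 508, 388, 353, 198, 8, 206, 214, 420, 91, 511, 59, 27, 86, 113, 199, 312, 511, 280, 248, 528, 233, 218, 451, 126, 34, 160, 194, 354, 5, 359, 364, 180, 1, 181, 182, 363, 2, 365, 367, 189, 13, 202, 215, 417, 89, 506, 52, 15, 67, 82, 149, 231, 380, 68, 448
F(111) mod 543 = 448


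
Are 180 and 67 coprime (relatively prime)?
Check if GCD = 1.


Euclidean algorithm:
180 = 2 * 67 + 46
67 = 1 * 46 + 21
46 = 2 * 21 + 4
21 = 5 * 4 + 1
4 = 4 * 1 + 0
GCD(180, 67) = 1

Yes, coprime (GCD = 1)


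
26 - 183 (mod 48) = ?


26 - 183 = -157
-157 mod 48 = 35


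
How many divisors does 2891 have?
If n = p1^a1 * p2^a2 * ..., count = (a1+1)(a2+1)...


2891 = 7^2 × 59^1
d(2891) = (2+1) × (1+1) = 6

6 divisors


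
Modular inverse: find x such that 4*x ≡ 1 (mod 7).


Use the extended Euclidean algorithm on (7, 4); each row r = 7*s + 4*t:
r=7, s=1, t=0
r=4, s=0, t=1
q=1: r=3, s=1, t=-1   [7*(1) + 4*(-1) = 3]
q=1: r=1, s=-1, t=2   [7*(-1) + 4*(2) = 1]
q=3: r=0, s=4, t=-7   [7*(4) + 4*(-7) = 0]
GCD = 1 with t = 2, so 4*(2) ≡ 1 (mod 7)
Inverse = 2 mod 7 = 2
Check: 4 * 2 = 8 ≡ 1 (mod 7)

4^(-1) ≡ 2 (mod 7)


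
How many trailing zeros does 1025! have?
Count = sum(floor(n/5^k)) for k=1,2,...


floor(1025/5) = 205
floor(1025/25) = 41
floor(1025/125) = 8
floor(1025/625) = 1
Total = 255

255 trailing zeros


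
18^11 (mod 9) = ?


18^1 mod 9 = 0
18^2 mod 9 = 0
18^3 mod 9 = 0
18^4 mod 9 = 0
18^5 mod 9 = 0
18^6 mod 9 = 0
18^7 mod 9 = 0
18^8 mod 9 = 0
18^9 mod 9 = 0
18^10 mod 9 = 0
18^11 mod 9 = 0


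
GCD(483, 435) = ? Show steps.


483 = 1 * 435 + 48
435 = 9 * 48 + 3
48 = 16 * 3 + 0
GCD = 3


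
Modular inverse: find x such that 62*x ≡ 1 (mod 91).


Use the extended Euclidean algorithm on (91, 62); each row r = 91*s + 62*t:
r=91, s=1, t=0
r=62, s=0, t=1
q=1: r=29, s=1, t=-1   [91*(1) + 62*(-1) = 29]
q=2: r=4, s=-2, t=3   [91*(-2) + 62*(3) = 4]
q=7: r=1, s=15, t=-22   [91*(15) + 62*(-22) = 1]
q=4: r=0, s=-62, t=91   [91*(-62) + 62*(91) = 0]
GCD = 1 with t = -22, so 62*(-22) ≡ 1 (mod 91)
Inverse = -22 mod 91 = 69
Check: 62 * 69 = 4278 ≡ 1 (mod 91)

62^(-1) ≡ 69 (mod 91)


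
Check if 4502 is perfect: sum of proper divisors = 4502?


Proper divisors of 4502: 1, 2, 2251
Sum = 1 + 2 + 2251 = 2254

No, 4502 is not perfect (2254 ≠ 4502)


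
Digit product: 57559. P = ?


5 × 7 × 5 × 5 × 9 = 7875


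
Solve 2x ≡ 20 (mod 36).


GCD(2, 36) = 2 divides 20
Divide: 1x ≡ 10 (mod 18)
x ≡ 10 (mod 18)


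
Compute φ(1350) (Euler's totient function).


1350 = 2 × 3^3 × 5^2
Prime factors: 2, 3, 5
φ(1350) = 1350 × (1-1/2) × (1-1/3) × (1-1/5)
= 1350 × 1/2 × 2/3 × 4/5 = 360

φ(1350) = 360


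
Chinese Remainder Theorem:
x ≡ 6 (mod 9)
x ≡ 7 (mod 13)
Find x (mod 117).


M = 9*13 = 117
M1 = M/9 = 13, M2 = M/13 = 9
M1^(-1) mod 9 = 7, M2^(-1) mod 13 = 3
x = 6*13*7 + 7*9*3 = 735
735 mod 117 = 33
Check: 33 mod 9 = 6 ✓, 33 mod 13 = 7 ✓

x ≡ 33 (mod 117)


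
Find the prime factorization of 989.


989 / 23 = 43
43 / 43 = 1
989 = 23 × 43


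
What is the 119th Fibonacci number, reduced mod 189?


F(k) mod 189 for k=1..119:
1, 1, 2, 3, 5, 8, 13, 21, 34, 55, 89, 144, 44, 188, 43, 42, 85, 127, 23, 150, 173, 134, 118, 63, 181, 55, 47, 102, 149, 62, 22, 84, 106, 1, 107, 108, 26, 134, 160, 105, 76, 181, 68, 60, 128, 188, 127, 126, 64, 1, 65, 66, 131, 8, 139, 147, 97, 55, 152, 18, 170, 188, 169, 168, 148, 127, 86, 24, 110, 134, 55, 0, 55, 55, 110, 165, 86, 62, 148, 21, 169, 1, 170, 171, 152, 134, 97, 42, 139, 181, 131, 123, 65, 188, 64, 63, 127, 1, 128, 129, 68, 8, 76, 84, 160, 55, 26, 81, 107, 188, 106, 105, 22, 127, 149, 87, 47, 134, 181
F(119) mod 189 = 181


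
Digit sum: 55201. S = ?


5 + 5 + 2 + 0 + 1 = 13


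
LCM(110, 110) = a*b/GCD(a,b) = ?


GCD(110, 110) = 110
LCM = 110*110/110 = 12100/110 = 110

LCM = 110


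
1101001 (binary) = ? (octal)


1101001 (base 2) = 105 (decimal)
105 (decimal) = 151 (base 8)


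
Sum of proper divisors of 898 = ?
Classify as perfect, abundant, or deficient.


Proper divisors: 1, 2, 449
Sum = 1 + 2 + 449 = 452
452 < 898 → deficient

s(898) = 452 (deficient)


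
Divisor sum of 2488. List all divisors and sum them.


Divisors of 2488: 1, 2, 4, 8, 311, 622, 1244, 2488
Sum = 1 + 2 + 4 + 8 + 311 + 622 + 1244 + 2488 = 4680

σ(2488) = 4680


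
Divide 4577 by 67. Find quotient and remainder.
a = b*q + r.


4577 = 67 * 68 + 21
Check: 4556 + 21 = 4577

q = 68, r = 21


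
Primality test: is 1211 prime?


1211 / 7 = 173 (exact division)
1211 is NOT prime.

No, 1211 is not prime
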